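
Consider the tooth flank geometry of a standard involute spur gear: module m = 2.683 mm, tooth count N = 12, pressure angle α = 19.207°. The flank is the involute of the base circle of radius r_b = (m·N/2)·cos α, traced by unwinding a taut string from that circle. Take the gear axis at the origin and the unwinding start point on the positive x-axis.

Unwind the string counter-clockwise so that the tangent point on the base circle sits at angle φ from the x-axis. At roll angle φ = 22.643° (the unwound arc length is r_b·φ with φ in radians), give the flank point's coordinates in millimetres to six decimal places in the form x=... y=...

pitch radius r_p = m·N/2 = 2.683·12/2 = 16.098000
base radius r_b = r_p·cos α = 16.098000·cos 19.207° = 15.201924
roll angle φ = 22.643° = 0.39519490 rad
x = r_b·(cos φ + φ·sin φ) = 15.201924·(0.92292155 + 0.39519490·0.38498808) = 16.343085
y = r_b·(sin φ − φ·cos φ) = 15.201924·(0.38498808 − 0.39519490·0.92292155) = 0.307903

x=16.343085 y=0.307903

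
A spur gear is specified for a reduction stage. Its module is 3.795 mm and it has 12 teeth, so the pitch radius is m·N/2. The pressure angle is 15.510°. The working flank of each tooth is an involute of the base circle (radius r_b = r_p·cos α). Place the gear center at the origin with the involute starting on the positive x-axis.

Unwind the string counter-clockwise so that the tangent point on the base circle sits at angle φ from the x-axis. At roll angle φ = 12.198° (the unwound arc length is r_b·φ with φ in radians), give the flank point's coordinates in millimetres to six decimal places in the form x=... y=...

x=22.432410 y=0.070252

pitch radius r_p = m·N/2 = 3.795·12/2 = 22.770000
base radius r_b = r_p·cos α = 22.770000·cos 15.510° = 21.940803
roll angle φ = 12.198° = 0.21289526 rad
x = r_b·(cos φ + φ·sin φ) = 21.940803·(0.97742327 + 0.21289526·0.21129068) = 22.432410
y = r_b·(sin φ − φ·cos φ) = 21.940803·(0.21129068 − 0.21289526·0.97742327) = 0.070252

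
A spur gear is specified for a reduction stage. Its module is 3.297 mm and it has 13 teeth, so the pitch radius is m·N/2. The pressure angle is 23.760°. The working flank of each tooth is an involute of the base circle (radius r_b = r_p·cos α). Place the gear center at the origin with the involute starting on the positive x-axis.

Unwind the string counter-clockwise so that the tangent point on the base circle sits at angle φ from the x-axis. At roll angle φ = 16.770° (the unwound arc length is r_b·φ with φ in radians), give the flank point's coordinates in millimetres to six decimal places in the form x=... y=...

x=20.436321 y=0.162537

pitch radius r_p = m·N/2 = 3.297·13/2 = 21.430500
base radius r_b = r_p·cos α = 21.430500·cos 23.760° = 19.614076
roll angle φ = 16.770° = 0.29269172 rad
x = r_b·(cos φ + φ·sin φ) = 19.614076·(0.95747070 + 0.29269172·0.28853051) = 20.436321
y = r_b·(sin φ − φ·cos φ) = 19.614076·(0.28853051 − 0.29269172·0.95747070) = 0.162537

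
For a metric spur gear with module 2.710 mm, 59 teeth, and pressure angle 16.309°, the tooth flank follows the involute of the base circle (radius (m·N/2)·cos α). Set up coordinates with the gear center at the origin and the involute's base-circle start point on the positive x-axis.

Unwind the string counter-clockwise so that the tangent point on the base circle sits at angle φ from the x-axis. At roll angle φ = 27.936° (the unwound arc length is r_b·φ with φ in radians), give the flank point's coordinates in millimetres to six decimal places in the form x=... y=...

pitch radius r_p = m·N/2 = 2.710·59/2 = 79.945000
base radius r_b = r_p·cos α = 79.945000·cos 16.309° = 76.728109
roll angle φ = 27.936° = 0.48757518 rad
x = r_b·(cos φ + φ·sin φ) = 76.728109·(0.88347145 + 0.48757518·0.46848501) = 85.313455
y = r_b·(sin φ − φ·cos φ) = 76.728109·(0.46848501 − 0.48757518·0.88347145) = 2.894664

x=85.313455 y=2.894664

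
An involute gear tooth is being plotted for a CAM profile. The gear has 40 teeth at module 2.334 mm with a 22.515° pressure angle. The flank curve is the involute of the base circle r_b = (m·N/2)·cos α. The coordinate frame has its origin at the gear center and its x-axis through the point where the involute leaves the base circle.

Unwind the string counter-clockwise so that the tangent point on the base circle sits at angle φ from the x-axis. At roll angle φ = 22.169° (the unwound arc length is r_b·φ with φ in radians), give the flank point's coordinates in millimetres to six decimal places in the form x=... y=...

x=46.230079 y=0.820224

pitch radius r_p = m·N/2 = 2.334·40/2 = 46.680000
base radius r_b = r_p·cos α = 46.680000·cos 22.515° = 43.122018
roll angle φ = 22.169° = 0.38692204 rad
x = r_b·(cos φ + φ·sin φ) = 43.122018·(0.92607488 + 0.38692204·0.37733979) = 46.230079
y = r_b·(sin φ − φ·cos φ) = 43.122018·(0.37733979 − 0.38692204·0.92607488) = 0.820224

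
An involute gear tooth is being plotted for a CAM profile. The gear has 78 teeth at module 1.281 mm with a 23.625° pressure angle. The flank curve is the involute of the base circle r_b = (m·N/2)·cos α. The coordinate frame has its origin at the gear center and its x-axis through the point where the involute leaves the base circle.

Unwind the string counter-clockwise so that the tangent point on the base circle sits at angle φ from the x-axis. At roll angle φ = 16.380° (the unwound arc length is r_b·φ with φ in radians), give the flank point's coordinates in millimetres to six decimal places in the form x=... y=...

pitch radius r_p = m·N/2 = 1.281·78/2 = 49.959000
base radius r_b = r_p·cos α = 49.959000·cos 23.625° = 45.771834
roll angle φ = 16.380° = 0.28588493 rad
x = r_b·(cos φ + φ·sin φ) = 45.771834·(0.95941247 + 0.28588493·0.28200658) = 47.604259
y = r_b·(sin φ − φ·cos φ) = 45.771834·(0.28200658 − 0.28588493·0.95941247) = 0.353588

x=47.604259 y=0.353588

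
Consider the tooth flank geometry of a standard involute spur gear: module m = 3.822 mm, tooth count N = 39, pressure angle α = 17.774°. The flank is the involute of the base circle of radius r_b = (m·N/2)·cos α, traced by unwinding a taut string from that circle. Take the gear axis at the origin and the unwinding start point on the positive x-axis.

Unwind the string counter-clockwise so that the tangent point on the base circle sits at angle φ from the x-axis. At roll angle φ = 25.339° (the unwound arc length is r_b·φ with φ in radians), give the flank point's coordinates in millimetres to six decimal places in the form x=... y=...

x=77.576350 y=2.006531

pitch radius r_p = m·N/2 = 3.822·39/2 = 74.529000
base radius r_b = r_p·cos α = 74.529000·cos 17.774° = 70.971583
roll angle φ = 25.339° = 0.44224898 rad
x = r_b·(cos φ + φ·sin φ) = 70.971583·(0.90379145 + 0.44224898·0.42797315) = 77.576350
y = r_b·(sin φ − φ·cos φ) = 70.971583·(0.42797315 − 0.44224898·0.90379145) = 2.006531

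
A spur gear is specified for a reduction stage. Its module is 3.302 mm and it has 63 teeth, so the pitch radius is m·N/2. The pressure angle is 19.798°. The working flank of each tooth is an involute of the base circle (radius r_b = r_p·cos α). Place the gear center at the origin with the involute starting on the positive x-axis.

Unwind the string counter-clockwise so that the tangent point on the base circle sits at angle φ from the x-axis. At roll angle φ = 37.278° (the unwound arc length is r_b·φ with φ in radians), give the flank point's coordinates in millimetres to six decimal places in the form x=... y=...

x=116.437682 y=8.609929

pitch radius r_p = m·N/2 = 3.302·63/2 = 104.013000
base radius r_b = r_p·cos α = 104.013000·cos 19.798° = 97.865061
roll angle φ = 37.278° = 0.65062384 rad
x = r_b·(cos φ + φ·sin φ) = 97.865061·(0.79570611 + 0.65062384·0.60568292) = 116.437682
y = r_b·(sin φ − φ·cos φ) = 97.865061·(0.60568292 − 0.65062384·0.79570611) = 8.609929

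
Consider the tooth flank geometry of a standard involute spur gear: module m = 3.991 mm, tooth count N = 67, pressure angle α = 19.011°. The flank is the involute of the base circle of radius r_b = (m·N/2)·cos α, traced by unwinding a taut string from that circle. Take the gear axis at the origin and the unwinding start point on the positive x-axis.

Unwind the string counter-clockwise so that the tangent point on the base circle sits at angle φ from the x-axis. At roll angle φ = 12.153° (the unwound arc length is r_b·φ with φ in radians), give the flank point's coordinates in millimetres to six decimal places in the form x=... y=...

x=129.217695 y=0.400289

pitch radius r_p = m·N/2 = 3.991·67/2 = 133.698500
base radius r_b = r_p·cos α = 133.698500·cos 19.011° = 126.406056
roll angle φ = 12.153° = 0.21210986 rad
x = r_b·(cos φ + φ·sin φ) = 126.406056·(0.97758892 + 0.21210986·0.21052295) = 129.217695
y = r_b·(sin φ − φ·cos φ) = 126.406056·(0.21052295 − 0.21210986·0.97758892) = 0.400289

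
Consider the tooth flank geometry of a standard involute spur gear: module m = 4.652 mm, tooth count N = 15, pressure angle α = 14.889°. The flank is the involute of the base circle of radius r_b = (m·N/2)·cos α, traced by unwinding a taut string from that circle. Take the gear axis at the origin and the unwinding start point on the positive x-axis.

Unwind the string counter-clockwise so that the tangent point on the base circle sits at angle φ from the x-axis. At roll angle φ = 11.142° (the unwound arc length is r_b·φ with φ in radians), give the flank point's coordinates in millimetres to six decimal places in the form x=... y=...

pitch radius r_p = m·N/2 = 4.652·15/2 = 34.890000
base radius r_b = r_p·cos α = 34.890000·cos 14.889° = 33.718583
roll angle φ = 11.142° = 0.19446459 rad
x = r_b·(cos φ + φ·sin φ) = 33.718583·(0.98115127 + 0.19446459·0.19324124) = 34.350127
y = r_b·(sin φ − φ·cos φ) = 33.718583·(0.19324124 − 0.19446459·0.98115127) = 0.082343

x=34.350127 y=0.082343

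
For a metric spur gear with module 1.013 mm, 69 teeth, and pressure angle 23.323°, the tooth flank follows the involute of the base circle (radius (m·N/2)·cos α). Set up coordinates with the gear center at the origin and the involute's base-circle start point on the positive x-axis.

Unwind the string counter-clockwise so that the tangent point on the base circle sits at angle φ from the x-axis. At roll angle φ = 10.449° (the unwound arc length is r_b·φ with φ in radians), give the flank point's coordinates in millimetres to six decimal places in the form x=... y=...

pitch radius r_p = m·N/2 = 1.013·69/2 = 34.948500
base radius r_b = r_p·cos α = 34.948500·cos 23.323° = 32.092772
roll angle φ = 10.449° = 0.18236945 rad
x = r_b·(cos φ + φ·sin φ) = 32.092772·(0.98341673 + 0.18236945·0.18136024) = 32.622023
y = r_b·(sin φ − φ·cos φ) = 32.092772·(0.18136024 − 0.18236945·0.98341673) = 0.064669

x=32.622023 y=0.064669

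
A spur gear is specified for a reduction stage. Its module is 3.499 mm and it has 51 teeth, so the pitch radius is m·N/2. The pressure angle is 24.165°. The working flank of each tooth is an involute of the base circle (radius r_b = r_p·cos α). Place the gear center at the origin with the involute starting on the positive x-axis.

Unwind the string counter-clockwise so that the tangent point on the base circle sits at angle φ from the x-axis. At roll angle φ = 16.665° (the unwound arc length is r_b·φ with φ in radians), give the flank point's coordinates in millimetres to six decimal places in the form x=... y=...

x=84.776728 y=0.662069

pitch radius r_p = m·N/2 = 3.499·51/2 = 89.224500
base radius r_b = r_p·cos α = 89.224500·cos 24.165° = 81.405789
roll angle φ = 16.665° = 0.29085912 rad
x = r_b·(cos φ + φ·sin φ) = 81.405789·(0.95799785 + 0.29085912·0.28677537) = 84.776728
y = r_b·(sin φ − φ·cos φ) = 81.405789·(0.28677537 − 0.29085912·0.95799785) = 0.662069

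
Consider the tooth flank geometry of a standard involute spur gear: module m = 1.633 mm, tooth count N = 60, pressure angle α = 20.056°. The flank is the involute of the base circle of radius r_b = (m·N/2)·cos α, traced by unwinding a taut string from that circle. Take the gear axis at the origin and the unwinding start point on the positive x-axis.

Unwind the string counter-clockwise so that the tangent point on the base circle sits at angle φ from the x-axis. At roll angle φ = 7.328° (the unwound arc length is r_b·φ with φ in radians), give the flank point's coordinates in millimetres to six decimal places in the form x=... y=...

x=46.393992 y=0.032040

pitch radius r_p = m·N/2 = 1.633·60/2 = 48.990000
base radius r_b = r_p·cos α = 48.990000·cos 20.056° = 46.019143
roll angle φ = 7.328° = 0.12789773 rad
x = r_b·(cos φ + φ·sin φ) = 46.019143·(0.99183223 + 0.12789773·0.12754932) = 46.393992
y = r_b·(sin φ − φ·cos φ) = 46.019143·(0.12754932 − 0.12789773·0.99183223) = 0.032040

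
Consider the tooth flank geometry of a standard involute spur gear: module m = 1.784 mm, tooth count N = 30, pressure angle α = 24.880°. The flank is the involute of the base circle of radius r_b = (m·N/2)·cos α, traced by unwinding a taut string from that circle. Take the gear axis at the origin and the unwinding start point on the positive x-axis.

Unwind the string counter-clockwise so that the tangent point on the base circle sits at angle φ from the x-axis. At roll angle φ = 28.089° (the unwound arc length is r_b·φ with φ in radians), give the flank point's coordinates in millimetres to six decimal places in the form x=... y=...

x=27.020776 y=0.930745

pitch radius r_p = m·N/2 = 1.784·30/2 = 26.760000
base radius r_b = r_p·cos α = 26.760000·cos 24.880° = 24.276429
roll angle φ = 28.089° = 0.49024553 rad
x = r_b·(cos φ + φ·sin φ) = 24.276429·(0.88221728 + 0.49024553·0.47084252) = 27.020776
y = r_b·(sin φ − φ·cos φ) = 24.276429·(0.47084252 − 0.49024553·0.88221728) = 0.930745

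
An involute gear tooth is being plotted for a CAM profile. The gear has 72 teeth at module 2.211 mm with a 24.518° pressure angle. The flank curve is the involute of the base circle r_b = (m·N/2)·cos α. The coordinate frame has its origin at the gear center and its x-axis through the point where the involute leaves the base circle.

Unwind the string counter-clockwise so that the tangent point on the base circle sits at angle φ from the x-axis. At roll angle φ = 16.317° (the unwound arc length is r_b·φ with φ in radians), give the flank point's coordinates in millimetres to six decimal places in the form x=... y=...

x=75.296313 y=0.553041

pitch radius r_p = m·N/2 = 2.211·72/2 = 79.596000
base radius r_b = r_p·cos α = 79.596000·cos 24.518° = 72.418904
roll angle φ = 16.317° = 0.28478537 rad
x = r_b·(cos φ + φ·sin φ) = 72.418904·(0.95972197 + 0.28478537·0.28095148) = 75.296313
y = r_b·(sin φ − φ·cos φ) = 72.418904·(0.28095148 − 0.28478537·0.95972197) = 0.553041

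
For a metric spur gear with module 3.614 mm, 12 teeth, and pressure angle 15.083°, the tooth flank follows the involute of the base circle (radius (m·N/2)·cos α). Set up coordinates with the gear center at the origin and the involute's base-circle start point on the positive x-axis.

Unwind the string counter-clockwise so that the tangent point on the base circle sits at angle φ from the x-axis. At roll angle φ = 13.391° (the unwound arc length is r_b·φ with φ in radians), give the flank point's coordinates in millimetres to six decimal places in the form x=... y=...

x=21.501026 y=0.088611

pitch radius r_p = m·N/2 = 3.614·12/2 = 21.684000
base radius r_b = r_p·cos α = 21.684000·cos 15.083° = 20.936984
roll angle φ = 13.391° = 0.23371704 rad
x = r_b·(cos φ + φ·sin φ) = 20.936984·(0.97281227 + 0.23371704·0.23159510) = 21.501026
y = r_b·(sin φ − φ·cos φ) = 20.936984·(0.23159510 − 0.23371704·0.97281227) = 0.088611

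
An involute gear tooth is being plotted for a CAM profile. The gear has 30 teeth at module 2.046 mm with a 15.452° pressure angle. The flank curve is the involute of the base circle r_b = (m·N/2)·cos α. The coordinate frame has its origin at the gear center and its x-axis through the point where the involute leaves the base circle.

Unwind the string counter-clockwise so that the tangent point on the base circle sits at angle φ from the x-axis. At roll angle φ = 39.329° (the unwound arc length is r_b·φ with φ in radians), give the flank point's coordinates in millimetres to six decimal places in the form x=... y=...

x=35.749847 y=3.041272

pitch radius r_p = m·N/2 = 2.046·30/2 = 30.690000
base radius r_b = r_p·cos α = 30.690000·cos 15.452° = 29.580679
roll angle φ = 39.329° = 0.68642054 rad
x = r_b·(cos φ + φ·sin φ) = 29.580679·(0.77351953 + 0.68642054·0.63377247) = 35.749847
y = r_b·(sin φ − φ·cos φ) = 29.580679·(0.63377247 − 0.68642054·0.77351953) = 3.041272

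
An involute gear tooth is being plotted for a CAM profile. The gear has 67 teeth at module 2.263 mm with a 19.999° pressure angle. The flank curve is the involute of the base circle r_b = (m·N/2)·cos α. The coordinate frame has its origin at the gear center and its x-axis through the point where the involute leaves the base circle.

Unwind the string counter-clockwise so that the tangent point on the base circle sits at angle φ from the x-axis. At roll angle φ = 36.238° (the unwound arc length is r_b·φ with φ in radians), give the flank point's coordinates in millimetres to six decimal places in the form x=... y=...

x=84.094004 y=5.770963

pitch radius r_p = m·N/2 = 2.263·67/2 = 75.810500
base radius r_b = r_p·cos α = 75.810500·cos 19.999° = 71.239020
roll angle φ = 36.238° = 0.63247241 rad
x = r_b·(cos φ + φ·sin φ) = 71.239020·(0.80656843 + 0.63247241·0.59114073) = 84.094004
y = r_b·(sin φ − φ·cos φ) = 71.239020·(0.59114073 − 0.63247241·0.80656843) = 5.770963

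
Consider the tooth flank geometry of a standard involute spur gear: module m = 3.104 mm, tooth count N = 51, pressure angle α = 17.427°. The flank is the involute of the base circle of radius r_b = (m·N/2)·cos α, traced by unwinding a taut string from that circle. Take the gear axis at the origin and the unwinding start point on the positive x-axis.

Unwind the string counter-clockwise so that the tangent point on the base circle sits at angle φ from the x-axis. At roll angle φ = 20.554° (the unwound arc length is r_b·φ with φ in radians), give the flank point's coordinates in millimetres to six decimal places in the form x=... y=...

x=80.222937 y=1.147245

pitch radius r_p = m·N/2 = 3.104·51/2 = 79.152000
base radius r_b = r_p·cos α = 79.152000·cos 17.427° = 75.518868
roll angle φ = 20.554° = 0.35873497 rad
x = r_b·(cos φ + φ·sin φ) = 75.518868·(0.93634171 + 0.35873497·0.35109002) = 80.222937
y = r_b·(sin φ − φ·cos φ) = 75.518868·(0.35109002 − 0.35873497·0.93634171) = 1.147245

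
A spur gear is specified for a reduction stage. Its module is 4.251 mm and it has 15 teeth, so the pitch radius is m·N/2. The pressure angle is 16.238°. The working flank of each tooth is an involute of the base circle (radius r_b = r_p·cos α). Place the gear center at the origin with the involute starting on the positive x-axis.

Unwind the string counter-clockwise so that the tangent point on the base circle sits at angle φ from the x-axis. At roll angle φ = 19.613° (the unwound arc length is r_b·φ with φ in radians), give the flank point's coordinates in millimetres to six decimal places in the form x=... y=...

x=32.351895 y=0.404500

pitch radius r_p = m·N/2 = 4.251·15/2 = 31.882500
base radius r_b = r_p·cos α = 31.882500·cos 16.238° = 30.610657
roll angle φ = 19.613° = 0.34231143 rad
x = r_b·(cos φ + φ·sin φ) = 30.610657·(0.94198132 + 0.34231143·0.33566531) = 32.351895
y = r_b·(sin φ − φ·cos φ) = 30.610657·(0.33566531 − 0.34231143·0.94198132) = 0.404500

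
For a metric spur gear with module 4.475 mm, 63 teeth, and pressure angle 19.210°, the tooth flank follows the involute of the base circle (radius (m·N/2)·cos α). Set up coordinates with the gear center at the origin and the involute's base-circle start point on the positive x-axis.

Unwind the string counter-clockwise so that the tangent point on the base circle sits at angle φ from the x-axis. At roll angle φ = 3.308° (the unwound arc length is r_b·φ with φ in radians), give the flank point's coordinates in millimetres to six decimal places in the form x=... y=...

x=133.335236 y=0.008537

pitch radius r_p = m·N/2 = 4.475·63/2 = 140.962500
base radius r_b = r_p·cos α = 140.962500·cos 19.210° = 133.113561
roll angle φ = 3.308° = 0.05773549 rad
x = r_b·(cos φ + φ·sin φ) = 133.113561·(0.99833377 + 0.05773549·0.05770342) = 133.335236
y = r_b·(sin φ − φ·cos φ) = 133.113561·(0.05770342 − 0.05773549·0.99833377) = 0.008537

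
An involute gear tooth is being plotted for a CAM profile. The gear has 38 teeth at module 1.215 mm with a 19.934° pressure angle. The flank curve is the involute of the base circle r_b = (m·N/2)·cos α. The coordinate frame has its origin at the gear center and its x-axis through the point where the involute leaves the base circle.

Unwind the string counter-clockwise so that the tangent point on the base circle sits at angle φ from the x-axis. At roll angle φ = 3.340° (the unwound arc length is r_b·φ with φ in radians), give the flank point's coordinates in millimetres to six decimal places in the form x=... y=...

x=21.738727 y=0.001433

pitch radius r_p = m·N/2 = 1.215·38/2 = 23.085000
base radius r_b = r_p·cos α = 23.085000·cos 19.934° = 21.701885
roll angle φ = 3.340° = 0.05829400 rad
x = r_b·(cos φ + φ·sin φ) = 21.701885·(0.99830139 + 0.05829400·0.05826099) = 21.738727
y = r_b·(sin φ − φ·cos φ) = 21.701885·(0.05826099 − 0.05829400·0.99830139) = 0.001433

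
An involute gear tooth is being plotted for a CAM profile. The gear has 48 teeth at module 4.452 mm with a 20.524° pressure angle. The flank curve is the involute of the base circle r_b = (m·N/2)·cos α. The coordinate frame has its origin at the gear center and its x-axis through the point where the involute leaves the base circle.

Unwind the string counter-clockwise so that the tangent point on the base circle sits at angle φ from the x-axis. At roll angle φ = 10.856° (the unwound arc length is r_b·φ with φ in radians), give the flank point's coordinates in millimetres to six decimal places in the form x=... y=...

x=101.845961 y=0.226072

pitch radius r_p = m·N/2 = 4.452·48/2 = 106.848000
base radius r_b = r_p·cos α = 106.848000·cos 20.524° = 100.065867
roll angle φ = 10.856° = 0.18947294 rad
x = r_b·(cos φ + φ·sin φ) = 100.065867·(0.98210364 + 0.18947294·0.18834130) = 101.845961
y = r_b·(sin φ − φ·cos φ) = 100.065867·(0.18834130 − 0.18947294·0.98210364) = 0.226072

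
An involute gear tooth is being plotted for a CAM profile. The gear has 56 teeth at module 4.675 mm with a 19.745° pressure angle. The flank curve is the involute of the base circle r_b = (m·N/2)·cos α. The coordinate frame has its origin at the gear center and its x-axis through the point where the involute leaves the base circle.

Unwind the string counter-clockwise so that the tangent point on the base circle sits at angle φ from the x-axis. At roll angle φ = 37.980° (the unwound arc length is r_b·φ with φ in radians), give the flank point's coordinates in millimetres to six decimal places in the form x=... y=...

x=147.370287 y=11.444461

pitch radius r_p = m·N/2 = 4.675·56/2 = 130.900000
base radius r_b = r_p·cos α = 130.900000·cos 19.745° = 123.203800
roll angle φ = 37.980° = 0.66287605 rad
x = r_b·(cos φ + φ·sin φ) = 123.203800·(0.78822561 + 0.66287605·0.61538637) = 147.370287
y = r_b·(sin φ − φ·cos φ) = 123.203800·(0.61538637 − 0.66287605·0.78822561) = 11.444461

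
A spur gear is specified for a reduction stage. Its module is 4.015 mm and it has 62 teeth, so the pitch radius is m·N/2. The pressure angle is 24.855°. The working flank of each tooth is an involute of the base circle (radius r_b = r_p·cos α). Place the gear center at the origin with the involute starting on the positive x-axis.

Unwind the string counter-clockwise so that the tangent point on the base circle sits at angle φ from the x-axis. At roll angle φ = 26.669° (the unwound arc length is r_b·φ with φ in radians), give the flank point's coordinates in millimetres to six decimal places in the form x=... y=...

x=124.515744 y=3.714722

pitch radius r_p = m·N/2 = 4.015·62/2 = 124.465000
base radius r_b = r_p·cos α = 124.465000·cos 24.855° = 112.936357
roll angle φ = 26.669° = 0.46546186 rad
x = r_b·(cos φ + φ·sin φ) = 112.936357·(0.89361436 + 0.46546186·0.44883557) = 124.515744
y = r_b·(sin φ − φ·cos φ) = 112.936357·(0.44883557 − 0.46546186·0.89361436) = 3.714722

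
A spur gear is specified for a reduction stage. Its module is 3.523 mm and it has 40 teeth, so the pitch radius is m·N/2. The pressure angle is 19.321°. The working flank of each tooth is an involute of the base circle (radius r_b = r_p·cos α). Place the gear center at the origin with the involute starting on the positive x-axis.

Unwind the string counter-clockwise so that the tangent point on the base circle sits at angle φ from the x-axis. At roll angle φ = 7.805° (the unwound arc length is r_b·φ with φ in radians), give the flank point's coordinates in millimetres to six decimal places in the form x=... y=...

pitch radius r_p = m·N/2 = 3.523·40/2 = 70.460000
base radius r_b = r_p·cos α = 70.460000·cos 19.321° = 66.491675
roll angle φ = 7.805° = 0.13622295 rad
x = r_b·(cos φ + φ·sin φ) = 66.491675·(0.99073599 + 0.13622295·0.13580203) = 67.105749
y = r_b·(sin φ − φ·cos φ) = 66.491675·(0.13580203 − 0.13622295·0.99073599) = 0.055923

x=67.105749 y=0.055923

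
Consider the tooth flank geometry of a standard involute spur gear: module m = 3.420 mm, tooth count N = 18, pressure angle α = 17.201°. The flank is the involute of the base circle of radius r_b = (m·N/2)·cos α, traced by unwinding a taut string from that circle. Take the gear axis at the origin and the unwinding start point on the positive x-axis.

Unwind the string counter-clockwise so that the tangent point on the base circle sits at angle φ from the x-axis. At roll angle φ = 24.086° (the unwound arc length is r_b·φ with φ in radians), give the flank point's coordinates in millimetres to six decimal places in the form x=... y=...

x=31.887716 y=0.715331

pitch radius r_p = m·N/2 = 3.420·18/2 = 30.780000
base radius r_b = r_p·cos α = 30.780000·cos 17.201° = 29.403309
roll angle φ = 24.086° = 0.42038000 rad
x = r_b·(cos φ + φ·sin φ) = 29.403309·(0.91293392 + 0.42038000·0.40810740) = 31.887716
y = r_b·(sin φ − φ·cos φ) = 29.403309·(0.40810740 − 0.42038000·0.91293392) = 0.715331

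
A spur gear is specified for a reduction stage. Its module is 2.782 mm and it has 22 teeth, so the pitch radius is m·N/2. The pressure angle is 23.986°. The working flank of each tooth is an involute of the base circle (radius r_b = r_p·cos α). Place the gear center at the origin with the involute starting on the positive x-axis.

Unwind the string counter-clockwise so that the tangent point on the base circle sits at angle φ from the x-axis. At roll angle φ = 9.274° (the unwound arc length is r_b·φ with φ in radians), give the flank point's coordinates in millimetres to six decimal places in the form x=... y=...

x=28.323220 y=0.039419

pitch radius r_p = m·N/2 = 2.782·22/2 = 30.602000
base radius r_b = r_p·cos α = 30.602000·cos 23.986° = 27.959359
roll angle φ = 9.274° = 0.16186183 rad
x = r_b·(cos φ + φ·sin φ) = 27.959359·(0.98692895 + 0.16186183·0.16115598) = 28.323220
y = r_b·(sin φ − φ·cos φ) = 27.959359·(0.16115598 − 0.16186183·0.98692895) = 0.039419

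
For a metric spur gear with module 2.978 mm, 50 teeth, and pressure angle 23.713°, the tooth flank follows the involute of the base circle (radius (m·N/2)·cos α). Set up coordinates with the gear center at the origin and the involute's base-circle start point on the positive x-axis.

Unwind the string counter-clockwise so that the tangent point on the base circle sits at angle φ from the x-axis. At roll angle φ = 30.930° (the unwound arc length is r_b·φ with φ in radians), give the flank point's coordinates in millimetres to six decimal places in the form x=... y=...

pitch radius r_p = m·N/2 = 2.978·50/2 = 74.450000
base radius r_b = r_p·cos α = 74.450000·cos 23.713° = 68.164289
roll angle φ = 30.930° = 0.53983034 rad
x = r_b·(cos φ + φ·sin φ) = 68.164289·(0.85779590 + 0.53983034·0.51399046) = 77.384432
y = r_b·(sin φ − φ·cos φ) = 68.164289·(0.51399046 − 0.53983034·0.85779590) = 3.471349

x=77.384432 y=3.471349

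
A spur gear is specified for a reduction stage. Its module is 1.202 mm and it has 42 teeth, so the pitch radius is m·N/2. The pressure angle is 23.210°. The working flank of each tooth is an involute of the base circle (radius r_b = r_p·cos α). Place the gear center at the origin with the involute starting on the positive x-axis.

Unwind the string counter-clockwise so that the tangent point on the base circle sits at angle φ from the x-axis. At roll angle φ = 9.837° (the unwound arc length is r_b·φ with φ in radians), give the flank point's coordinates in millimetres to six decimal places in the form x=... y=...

pitch radius r_p = m·N/2 = 1.202·42/2 = 25.242000
base radius r_b = r_p·cos α = 25.242000·cos 23.210° = 23.199078
roll angle φ = 9.837° = 0.17168804 rad
x = r_b·(cos φ + φ·sin φ) = 23.199078·(0.98529778 + 0.17168804·0.17084581) = 23.538480
y = r_b·(sin φ − φ·cos φ) = 23.199078·(0.17084581 − 0.17168804·0.98529778) = 0.039020

x=23.538480 y=0.039020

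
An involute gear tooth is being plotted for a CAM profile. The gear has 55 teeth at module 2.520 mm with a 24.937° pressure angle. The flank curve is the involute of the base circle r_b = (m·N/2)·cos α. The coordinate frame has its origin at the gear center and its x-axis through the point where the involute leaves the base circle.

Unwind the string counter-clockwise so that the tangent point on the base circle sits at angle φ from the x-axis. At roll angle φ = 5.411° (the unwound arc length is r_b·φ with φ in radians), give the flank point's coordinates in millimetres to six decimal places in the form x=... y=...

pitch radius r_p = m·N/2 = 2.520·55/2 = 69.300000
base radius r_b = r_p·cos α = 69.300000·cos 24.937° = 62.839295
roll angle φ = 5.411° = 0.09443977 rad
x = r_b·(cos φ + φ·sin φ) = 62.839295·(0.99554388 + 0.09443977·0.09429945) = 63.118898
y = r_b·(sin φ − φ·cos φ) = 62.839295·(0.09429945 − 0.09443977·0.99554388) = 0.017627

x=63.118898 y=0.017627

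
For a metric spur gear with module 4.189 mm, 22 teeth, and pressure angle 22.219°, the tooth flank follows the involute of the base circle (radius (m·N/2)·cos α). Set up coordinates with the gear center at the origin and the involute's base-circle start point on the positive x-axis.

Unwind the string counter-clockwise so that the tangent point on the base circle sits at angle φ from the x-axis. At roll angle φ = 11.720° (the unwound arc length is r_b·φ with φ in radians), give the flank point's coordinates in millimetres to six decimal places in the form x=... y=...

pitch radius r_p = m·N/2 = 4.189·22/2 = 46.079000
base radius r_b = r_p·cos α = 46.079000·cos 22.219° = 42.657415
roll angle φ = 11.720° = 0.20455259 rad
x = r_b·(cos φ + φ·sin φ) = 42.657415·(0.97915196 + 0.20455259·0.20312910) = 43.540532
y = r_b·(sin φ − φ·cos φ) = 42.657415·(0.20312910 − 0.20455259·0.97915196) = 0.121191

x=43.540532 y=0.121191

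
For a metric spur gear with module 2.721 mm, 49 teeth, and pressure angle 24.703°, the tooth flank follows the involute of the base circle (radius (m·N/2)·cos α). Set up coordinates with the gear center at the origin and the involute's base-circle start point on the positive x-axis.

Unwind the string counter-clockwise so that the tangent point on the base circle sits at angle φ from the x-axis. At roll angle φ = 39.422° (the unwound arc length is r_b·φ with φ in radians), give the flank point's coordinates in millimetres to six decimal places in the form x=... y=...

x=73.246825 y=6.269590

pitch radius r_p = m·N/2 = 2.721·49/2 = 66.664500
base radius r_b = r_p·cos α = 66.664500·cos 24.703° = 60.563785
roll angle φ = 39.422° = 0.68804370 rad
x = r_b·(cos φ + φ·sin φ) = 60.563785·(0.77248980 + 0.68804370·0.63502717) = 73.246825
y = r_b·(sin φ − φ·cos φ) = 60.563785·(0.63502717 − 0.68804370·0.77248980) = 6.269590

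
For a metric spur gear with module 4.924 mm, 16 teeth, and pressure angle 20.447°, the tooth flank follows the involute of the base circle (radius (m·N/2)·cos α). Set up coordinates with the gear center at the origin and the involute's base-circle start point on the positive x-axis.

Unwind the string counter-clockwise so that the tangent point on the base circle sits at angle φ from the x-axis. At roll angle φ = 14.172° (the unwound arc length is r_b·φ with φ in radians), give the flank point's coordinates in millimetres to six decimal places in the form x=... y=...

pitch radius r_p = m·N/2 = 4.924·16/2 = 39.392000
base radius r_b = r_p·cos α = 39.392000·cos 20.447° = 36.910136
roll angle φ = 14.172° = 0.24734806 rad
x = r_b·(cos φ + φ·sin φ) = 36.910136·(0.96956511 + 0.24734806·0.24483360) = 38.022026
y = r_b·(sin φ − φ·cos φ) = 36.910136·(0.24483360 − 0.24734806·0.96956511) = 0.185051

x=38.022026 y=0.185051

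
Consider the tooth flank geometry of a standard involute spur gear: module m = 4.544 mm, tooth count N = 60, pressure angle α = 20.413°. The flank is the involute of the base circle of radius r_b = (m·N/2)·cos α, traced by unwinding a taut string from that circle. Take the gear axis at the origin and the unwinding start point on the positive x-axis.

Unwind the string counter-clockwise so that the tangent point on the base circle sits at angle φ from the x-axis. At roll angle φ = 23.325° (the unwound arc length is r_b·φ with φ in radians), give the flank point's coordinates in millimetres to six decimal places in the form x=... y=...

x=137.911602 y=2.825884

pitch radius r_p = m·N/2 = 4.544·60/2 = 136.320000
base radius r_b = r_p·cos α = 136.320000·cos 20.413° = 127.759496
roll angle φ = 23.325° = 0.40709805 rad
x = r_b·(cos φ + φ·sin φ) = 127.759496·(0.91827370 + 0.40709805·0.39594621) = 137.911602
y = r_b·(sin φ − φ·cos φ) = 127.759496·(0.39594621 − 0.40709805·0.91827370) = 2.825884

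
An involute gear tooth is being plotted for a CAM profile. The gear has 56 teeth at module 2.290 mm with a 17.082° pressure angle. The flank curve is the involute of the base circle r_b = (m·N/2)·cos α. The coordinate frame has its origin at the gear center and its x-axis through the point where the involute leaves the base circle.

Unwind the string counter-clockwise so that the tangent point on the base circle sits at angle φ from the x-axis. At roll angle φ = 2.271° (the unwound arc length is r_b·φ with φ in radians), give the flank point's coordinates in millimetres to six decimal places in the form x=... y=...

x=61.339495 y=0.001272

pitch radius r_p = m·N/2 = 2.290·56/2 = 64.120000
base radius r_b = r_p·cos α = 64.120000·cos 17.082° = 61.291368
roll angle φ = 2.271° = 0.03963643 rad
x = r_b·(cos φ + φ·sin φ) = 61.291368·(0.99921458 + 0.03963643·0.03962605) = 61.339495
y = r_b·(sin φ − φ·cos φ) = 61.291368·(0.03962605 − 0.03963643·0.99921458) = 0.001272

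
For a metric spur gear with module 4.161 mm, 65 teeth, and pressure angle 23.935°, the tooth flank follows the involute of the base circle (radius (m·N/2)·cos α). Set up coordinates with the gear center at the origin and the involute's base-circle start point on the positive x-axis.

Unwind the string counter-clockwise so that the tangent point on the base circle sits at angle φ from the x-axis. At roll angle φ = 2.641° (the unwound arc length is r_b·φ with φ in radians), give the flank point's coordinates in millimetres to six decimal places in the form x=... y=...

pitch radius r_p = m·N/2 = 4.161·65/2 = 135.232500
base radius r_b = r_p·cos α = 135.232500·cos 23.935° = 123.603357
roll angle φ = 2.641° = 0.04609415 rad
x = r_b·(cos φ + φ·sin φ) = 123.603357·(0.99893785 + 0.04609415·0.04607782) = 123.734595
y = r_b·(sin φ − φ·cos φ) = 123.603357·(0.04607782 − 0.04609415·0.99893785) = 0.004034

x=123.734595 y=0.004034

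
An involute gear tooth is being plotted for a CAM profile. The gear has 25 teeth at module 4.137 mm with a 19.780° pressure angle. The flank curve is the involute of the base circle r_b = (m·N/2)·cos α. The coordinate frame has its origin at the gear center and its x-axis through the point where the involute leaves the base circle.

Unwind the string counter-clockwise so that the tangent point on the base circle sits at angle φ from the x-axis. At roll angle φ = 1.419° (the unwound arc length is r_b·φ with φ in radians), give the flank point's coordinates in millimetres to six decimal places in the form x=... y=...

pitch radius r_p = m·N/2 = 4.137·25/2 = 51.712500
base radius r_b = r_p·cos α = 51.712500·cos 19.780° = 48.661408
roll angle φ = 1.419° = 0.02476622 rad
x = r_b·(cos φ + φ·sin φ) = 48.661408·(0.99969333 + 0.02476622·0.02476369) = 48.676330
y = r_b·(sin φ − φ·cos φ) = 48.661408·(0.02476369 − 0.02476622·0.99969333) = 0.000246

x=48.676330 y=0.000246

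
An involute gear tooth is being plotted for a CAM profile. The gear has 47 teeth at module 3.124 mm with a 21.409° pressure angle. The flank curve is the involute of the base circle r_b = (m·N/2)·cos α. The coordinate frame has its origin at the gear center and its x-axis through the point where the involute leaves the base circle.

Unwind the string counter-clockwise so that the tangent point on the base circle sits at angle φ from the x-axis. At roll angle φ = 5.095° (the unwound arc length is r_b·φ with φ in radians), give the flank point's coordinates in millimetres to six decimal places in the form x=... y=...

x=68.618024 y=0.016008

pitch radius r_p = m·N/2 = 3.124·47/2 = 73.414000
base radius r_b = r_p·cos α = 73.414000·cos 21.409° = 68.348323
roll angle φ = 5.095° = 0.08892453 rad
x = r_b·(cos φ + φ·sin φ) = 68.348323·(0.99604882 + 0.08892453·0.08880738) = 68.618024
y = r_b·(sin φ − φ·cos φ) = 68.348323·(0.08880738 − 0.08892453·0.99604882) = 0.016008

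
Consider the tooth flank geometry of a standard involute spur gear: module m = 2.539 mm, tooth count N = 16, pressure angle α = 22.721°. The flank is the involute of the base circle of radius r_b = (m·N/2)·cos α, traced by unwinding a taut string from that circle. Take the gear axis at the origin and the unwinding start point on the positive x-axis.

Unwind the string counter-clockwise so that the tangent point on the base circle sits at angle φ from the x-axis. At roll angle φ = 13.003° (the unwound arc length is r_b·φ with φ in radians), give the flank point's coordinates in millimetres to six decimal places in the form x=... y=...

pitch radius r_p = m·N/2 = 2.539·16/2 = 20.312000
base radius r_b = r_p·cos α = 20.312000·cos 22.721° = 18.735719
roll angle φ = 13.003° = 0.22694516 rad
x = r_b·(cos φ + φ·sin φ) = 18.735719·(0.97435829 + 0.22694516·0.22500207) = 19.212008
y = r_b·(sin φ − φ·cos φ) = 18.735719·(0.22500207 − 0.22694516·0.97435829) = 0.072623

x=19.212008 y=0.072623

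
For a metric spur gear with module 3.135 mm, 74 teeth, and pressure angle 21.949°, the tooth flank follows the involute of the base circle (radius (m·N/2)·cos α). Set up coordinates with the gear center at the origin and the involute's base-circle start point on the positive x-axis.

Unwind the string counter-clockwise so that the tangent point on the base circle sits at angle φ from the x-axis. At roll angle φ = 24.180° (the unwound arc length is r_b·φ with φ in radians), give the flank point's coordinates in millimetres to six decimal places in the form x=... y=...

x=116.745670 y=2.647806

pitch radius r_p = m·N/2 = 3.135·74/2 = 115.995000
base radius r_b = r_p·cos α = 115.995000·cos 21.949° = 107.587326
roll angle φ = 24.180° = 0.42202061 rad
x = r_b·(cos φ + φ·sin φ) = 107.587326·(0.91226315 + 0.42202061·0.40960462) = 116.745670
y = r_b·(sin φ − φ·cos φ) = 107.587326·(0.40960462 − 0.42202061·0.91226315) = 2.647806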